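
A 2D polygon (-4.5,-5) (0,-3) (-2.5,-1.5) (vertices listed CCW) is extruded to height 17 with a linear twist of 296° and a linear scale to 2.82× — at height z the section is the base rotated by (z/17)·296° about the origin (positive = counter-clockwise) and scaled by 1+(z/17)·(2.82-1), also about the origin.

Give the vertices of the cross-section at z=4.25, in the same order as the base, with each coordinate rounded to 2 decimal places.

Cross-section at z=4.25: (5.19,-8.30) (4.20,-1.20) (1.10,-4.10)

t = z/height = 4.25/17 = 0.25
s = 1 + (scale-1)·z/height = 1 + (2.82-1)·4.25/17 = 1.455000
θ = twist·z/height = 296°·4.25/17 = 74.0000° = 1.291544 rad
cos θ = 0.275637, sin θ = 0.961262 (intermediates below are computed at full precision and shown rounded to 5 d.p.)
v1: (-4.5,-5) → rotate → (3.56594,-5.70386) → ×s → (5.18844,-8.29912) → (5.19,-8.30)
v2: (0,-3) → rotate → (2.88379,-0.82691) → ×s → (4.19591,-1.20316) → (4.20,-1.20)
v3: (-2.5,-1.5) → rotate → (0.75280,-2.81661) → ×s → (1.09532,-4.09817) → (1.10,-4.10)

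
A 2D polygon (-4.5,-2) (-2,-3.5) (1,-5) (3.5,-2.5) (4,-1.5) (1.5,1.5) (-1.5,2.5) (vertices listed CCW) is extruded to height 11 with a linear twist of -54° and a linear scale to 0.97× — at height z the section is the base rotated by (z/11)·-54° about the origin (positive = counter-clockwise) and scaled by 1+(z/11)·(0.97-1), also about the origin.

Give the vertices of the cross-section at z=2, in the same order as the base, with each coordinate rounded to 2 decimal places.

t = z/height = 2/11 = 0.181818
s = 1 + (scale-1)·z/height = 1 + (0.97-1)·2/11 = 0.994545
θ = twist·z/height = -54°·2/11 = -9.8182° = -0.171360 rad
cos θ = 0.985354, sin θ = -0.170522 (intermediates below are computed at full precision and shown rounded to 5 d.p.)
v1: (-4.5,-2) → rotate → (-4.77514,-1.20336) → ×s → (-4.74909,-1.19679) → (-4.75,-1.20)
v2: (-2,-3.5) → rotate → (-2.56754,-3.10769) → ×s → (-2.55353,-3.09074) → (-2.55,-3.09)
v3: (1,-5) → rotate → (0.13274,-5.09729) → ×s → (0.13202,-5.06949) → (0.13,-5.07)
v4: (3.5,-2.5) → rotate → (3.02243,-3.06021) → ×s → (3.00595,-3.04352) → (3.01,-3.04)
v5: (4,-1.5) → rotate → (3.68563,-2.16012) → ×s → (3.66553,-2.14834) → (3.67,-2.15)
v6: (1.5,1.5) → rotate → (1.73381,1.22225) → ×s → (1.72436,1.21558) → (1.72,1.22)
v7: (-1.5,2.5) → rotate → (-1.05173,2.71917) → ×s → (-1.04599,2.70434) → (-1.05,2.70)

Cross-section at z=2: (-4.75,-1.20) (-2.55,-3.09) (0.13,-5.07) (3.01,-3.04) (3.67,-2.15) (1.72,1.22) (-1.05,2.70)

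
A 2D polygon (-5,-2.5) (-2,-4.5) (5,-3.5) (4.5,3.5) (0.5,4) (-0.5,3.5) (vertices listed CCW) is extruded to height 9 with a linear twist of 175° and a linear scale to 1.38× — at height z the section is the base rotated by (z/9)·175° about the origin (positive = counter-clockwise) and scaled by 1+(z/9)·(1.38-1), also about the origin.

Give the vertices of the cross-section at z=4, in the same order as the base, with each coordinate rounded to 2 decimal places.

t = z/height = 4/9 = 0.444444
s = 1 + (scale-1)·z/height = 1 + (1.38-1)·4/9 = 1.168889
θ = twist·z/height = 175°·4/9 = 77.7778° = 1.357478 rad
cos θ = 0.211704, sin θ = 0.977334 (intermediates below are computed at full precision and shown rounded to 5 d.p.)
v1: (-5,-2.5) → rotate → (1.38482,-5.41593) → ×s → (1.61870,-6.33062) → (1.62,-6.33)
v2: (-2,-4.5) → rotate → (3.97459,-2.90734) → ×s → (4.64586,-3.39835) → (4.65,-3.40)
v3: (5,-3.5) → rotate → (4.47919,4.14571) → ×s → (5.23567,4.84587) → (5.24,4.85)
v4: (4.5,3.5) → rotate → (-2.46800,5.13897) → ×s → (-2.88482,6.00688) → (-2.88,6.01)
v5: (0.5,4) → rotate → (-3.80348,1.33548) → ×s → (-4.44585,1.56103) → (-4.45,1.56)
v6: (-0.5,3.5) → rotate → (-3.52652,0.25230) → ×s → (-4.12211,0.29491) → (-4.12,0.29)

Cross-section at z=4: (1.62,-6.33) (4.65,-3.40) (5.24,4.85) (-2.88,6.01) (-4.45,1.56) (-4.12,0.29)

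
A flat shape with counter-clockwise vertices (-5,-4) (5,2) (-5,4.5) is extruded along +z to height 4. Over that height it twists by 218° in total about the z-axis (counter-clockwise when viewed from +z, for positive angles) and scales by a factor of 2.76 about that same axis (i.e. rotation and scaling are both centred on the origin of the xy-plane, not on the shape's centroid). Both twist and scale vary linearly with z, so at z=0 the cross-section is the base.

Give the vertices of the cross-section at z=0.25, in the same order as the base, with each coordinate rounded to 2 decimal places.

Cross-section at z=0.25: (-4.35,-5.62) (4.87,3.46) (-6.57,3.55)

t = z/height = 0.25/4 = 0.0625
s = 1 + (scale-1)·z/height = 1 + (2.76-1)·0.25/4 = 1.110000
θ = twist·z/height = 218°·0.25/4 = 13.6250° = 0.237801 rad
cos θ = 0.971858, sin θ = 0.235566 (intermediates below are computed at full precision and shown rounded to 5 d.p.)
v1: (-5,-4) → rotate → (-3.91703,-5.06526) → ×s → (-4.34790,-5.62244) → (-4.35,-5.62)
v2: (5,2) → rotate → (4.38816,3.12155) → ×s → (4.87086,3.46492) → (4.87,3.46)
v3: (-5,4.5) → rotate → (-5.91934,3.19553) → ×s → (-6.57047,3.54704) → (-6.57,3.55)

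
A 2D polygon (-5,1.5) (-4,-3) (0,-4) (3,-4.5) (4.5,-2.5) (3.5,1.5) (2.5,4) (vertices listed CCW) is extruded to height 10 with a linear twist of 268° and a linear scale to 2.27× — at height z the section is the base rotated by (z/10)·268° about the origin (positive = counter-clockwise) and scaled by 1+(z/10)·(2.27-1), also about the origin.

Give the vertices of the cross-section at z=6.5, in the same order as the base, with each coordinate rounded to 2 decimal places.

Cross-section at z=6.5: (8.80,-3.65) (7.82,4.71) (0.74,7.26) (-4.62,8.73) (-7.71,5.37) (-6.63,-2.08) (-5.28,-6.80)

t = z/height = 6.5/10 = 0.65
s = 1 + (scale-1)·z/height = 1 + (2.27-1)·6.5/10 = 1.825500
θ = twist·z/height = 268°·6.5/10 = 174.2000° = 3.040364 rad
cos θ = -0.994881, sin θ = 0.101056 (intermediates below are computed at full precision and shown rounded to 5 d.p.)
v1: (-5,1.5) → rotate → (4.82282,-1.99760) → ×s → (8.80406,-3.64662) → (8.80,-3.65)
v2: (-4,-3) → rotate → (4.28269,2.58042) → ×s → (7.81805,4.71055) → (7.82,4.71)
v3: (0,-4) → rotate → (0.40423,3.97952) → ×s → (0.73791,7.26462) → (0.74,7.26)
v4: (3,-4.5) → rotate → (-2.52989,4.78013) → ×s → (-4.61831,8.72613) → (-4.62,8.73)
v5: (4.5,-2.5) → rotate → (-4.22432,2.94196) → ×s → (-7.71150,5.37054) → (-7.71,5.37)
v6: (3.5,1.5) → rotate → (-3.63367,-1.13862) → ×s → (-6.63326,-2.07856) → (-6.63,-2.08)
v7: (2.5,4) → rotate → (-2.89143,-3.72688) → ×s → (-5.27830,-6.80342) → (-5.28,-6.80)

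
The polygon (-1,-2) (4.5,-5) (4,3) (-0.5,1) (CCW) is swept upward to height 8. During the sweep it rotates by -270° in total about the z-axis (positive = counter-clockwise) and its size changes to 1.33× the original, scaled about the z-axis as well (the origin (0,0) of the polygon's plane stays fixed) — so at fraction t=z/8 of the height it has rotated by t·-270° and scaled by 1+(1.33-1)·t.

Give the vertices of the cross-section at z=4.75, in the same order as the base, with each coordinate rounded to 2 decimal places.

Cross-section at z=4.75: (0.32,2.65) (-7.08,3.82) (-3.30,-4.99) (0.97,-0.92)

t = z/height = 4.75/8 = 0.59375
s = 1 + (scale-1)·z/height = 1 + (1.33-1)·4.75/8 = 1.195938
θ = twist·z/height = -270°·4.75/8 = -160.3125° = -2.797981 rad
cos θ = -0.941544, sin θ = -0.336890 (intermediates below are computed at full precision and shown rounded to 5 d.p.)
v1: (-1,-2) → rotate → (0.26776,2.21998) → ×s → (0.32023,2.65495) → (0.32,2.65)
v2: (4.5,-5) → rotate → (-5.92140,3.19172) → ×s → (-7.08162,3.81709) → (-7.08,3.82)
v3: (4,3) → rotate → (-2.75551,-4.17219) → ×s → (-3.29541,-4.98968) → (-3.30,-4.99)
v4: (-0.5,1) → rotate → (0.80766,-0.77310) → ×s → (0.96591,-0.92458) → (0.97,-0.92)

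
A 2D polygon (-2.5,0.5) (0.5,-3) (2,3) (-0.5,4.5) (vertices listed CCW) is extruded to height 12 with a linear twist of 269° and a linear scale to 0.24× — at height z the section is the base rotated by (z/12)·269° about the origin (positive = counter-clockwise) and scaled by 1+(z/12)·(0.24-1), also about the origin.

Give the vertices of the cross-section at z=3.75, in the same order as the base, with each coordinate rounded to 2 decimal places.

Cross-section at z=3.75: (-0.58,-1.86) (2.31,0.14) (-2.12,1.75) (-3.45,-0.02)

t = z/height = 3.75/12 = 0.3125
s = 1 + (scale-1)·z/height = 1 + (0.24-1)·3.75/12 = 0.762500
θ = twist·z/height = 269°·3.75/12 = 84.0625° = 1.467167 rad
cos θ = 0.103444, sin θ = 0.994635 (intermediates below are computed at full precision and shown rounded to 5 d.p.)
v1: (-2.5,0.5) → rotate → (-0.75593,-2.43487) → ×s → (-0.57639,-1.85659) → (-0.58,-1.86)
v2: (0.5,-3) → rotate → (3.03563,0.18699) → ×s → (2.31467,0.14258) → (2.31,0.14)
v3: (2,3) → rotate → (-2.77702,2.29960) → ×s → (-2.11748,1.75345) → (-2.12,1.75)
v4: (-0.5,4.5) → rotate → (-4.52758,-0.03182) → ×s → (-3.45228,-0.02426) → (-3.45,-0.02)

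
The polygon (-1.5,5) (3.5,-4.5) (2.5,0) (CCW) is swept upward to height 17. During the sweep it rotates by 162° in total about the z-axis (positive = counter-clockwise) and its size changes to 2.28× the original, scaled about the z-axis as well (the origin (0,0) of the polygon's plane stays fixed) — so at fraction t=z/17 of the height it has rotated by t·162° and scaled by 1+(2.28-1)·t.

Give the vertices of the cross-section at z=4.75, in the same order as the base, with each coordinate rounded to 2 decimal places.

t = z/height = 4.75/17 = 0.279412
s = 1 + (scale-1)·z/height = 1 + (2.28-1)·4.75/17 = 1.357647
θ = twist·z/height = 162°·4.75/17 = 45.2647° = 0.790018 rad
cos θ = 0.703832, sin θ = 0.710366 (intermediates below are computed at full precision and shown rounded to 5 d.p.)
v1: (-1.5,5) → rotate → (-4.60758,2.45361) → ×s → (-6.25547,3.33114) → (-6.26,3.33)
v2: (3.5,-4.5) → rotate → (5.66006,-0.68096) → ×s → (7.68436,-0.92451) → (7.68,-0.92)
v3: (2.5,0) → rotate → (1.75958,1.77592) → ×s → (2.38889,2.41107) → (2.39,2.41)

Cross-section at z=4.75: (-6.26,3.33) (7.68,-0.92) (2.39,2.41)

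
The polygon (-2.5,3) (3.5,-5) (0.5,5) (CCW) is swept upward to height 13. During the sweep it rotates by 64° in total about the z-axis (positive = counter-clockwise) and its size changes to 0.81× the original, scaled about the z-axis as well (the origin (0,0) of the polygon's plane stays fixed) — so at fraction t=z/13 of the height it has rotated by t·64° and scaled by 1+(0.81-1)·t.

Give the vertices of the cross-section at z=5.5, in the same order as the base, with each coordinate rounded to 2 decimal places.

Cross-section at z=5.5: (-3.30,1.41) (4.96,-2.63) (-1.68,4.30)

t = z/height = 5.5/13 = 0.423077
s = 1 + (scale-1)·z/height = 1 + (0.81-1)·5.5/13 = 0.919615
θ = twist·z/height = 64°·5.5/13 = 27.0769° = 0.472581 rad
cos θ = 0.890396, sin θ = 0.455186 (intermediates below are computed at full precision and shown rounded to 5 d.p.)
v1: (-2.5,3) → rotate → (-3.59155,1.53322) → ×s → (-3.30284,1.40998) → (-3.30,1.41)
v2: (3.5,-5) → rotate → (5.39232,-2.85883) → ×s → (4.95886,-2.62902) → (4.96,-2.63)
v3: (0.5,5) → rotate → (-1.83073,4.67957) → ×s → (-1.68357,4.30341) → (-1.68,4.30)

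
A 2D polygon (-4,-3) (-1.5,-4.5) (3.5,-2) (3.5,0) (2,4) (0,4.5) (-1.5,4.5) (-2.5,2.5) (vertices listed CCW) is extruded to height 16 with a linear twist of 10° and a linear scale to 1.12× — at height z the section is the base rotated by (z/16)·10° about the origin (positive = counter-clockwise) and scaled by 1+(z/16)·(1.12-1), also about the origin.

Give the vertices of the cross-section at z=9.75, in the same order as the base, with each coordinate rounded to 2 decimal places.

t = z/height = 9.75/16 = 0.609375
s = 1 + (scale-1)·z/height = 1 + (1.12-1)·9.75/16 = 1.073125
θ = twist·z/height = 10°·9.75/16 = 6.0938° = 0.106356 rad
cos θ = 0.994350, sin θ = 0.106156 (intermediates below are computed at full precision and shown rounded to 5 d.p.)
v1: (-4,-3) → rotate → (-3.65893,-3.40767) → ×s → (-3.92649,-3.65686) → (-3.93,-3.66)
v2: (-1.5,-4.5) → rotate → (-1.01382,-4.63381) → ×s → (-1.08796,-4.97265) → (-1.09,-4.97)
v3: (3.5,-2) → rotate → (3.69253,-1.61715) → ×s → (3.96255,-1.73541) → (3.96,-1.74)
v4: (3.5,0) → rotate → (3.48022,0.37154) → ×s → (3.73471,0.39871) → (3.73,0.40)
v5: (2,4) → rotate → (1.56408,4.18971) → ×s → (1.67845,4.49608) → (1.68,4.50)
v6: (0,4.5) → rotate → (-0.47770,4.47457) → ×s → (-0.51263,4.80178) → (-0.51,4.80)
v7: (-1.5,4.5) → rotate → (-1.96922,4.31534) → ×s → (-2.11322,4.63090) → (-2.11,4.63)
v8: (-2.5,2.5) → rotate → (-2.75126,2.22048) → ×s → (-2.95245,2.38286) → (-2.95,2.38)

Cross-section at z=9.75: (-3.93,-3.66) (-1.09,-4.97) (3.96,-1.74) (3.73,0.40) (1.68,4.50) (-0.51,4.80) (-2.11,4.63) (-2.95,2.38)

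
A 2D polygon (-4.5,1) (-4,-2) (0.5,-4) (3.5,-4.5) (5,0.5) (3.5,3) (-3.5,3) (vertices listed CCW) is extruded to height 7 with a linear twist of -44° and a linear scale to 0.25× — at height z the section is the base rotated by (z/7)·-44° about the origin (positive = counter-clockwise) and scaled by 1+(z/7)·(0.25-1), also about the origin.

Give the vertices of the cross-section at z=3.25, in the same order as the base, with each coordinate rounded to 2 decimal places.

Cross-section at z=3.25: (-2.52,1.63) (-2.90,-0.31) (-0.60,-2.56) (1.11,-3.54) (3.17,-0.83) (2.82,1.04) (-1.46,2.63)

t = z/height = 3.25/7 = 0.464286
s = 1 + (scale-1)·z/height = 1 + (0.25-1)·3.25/7 = 0.651786
θ = twist·z/height = -44°·3.25/7 = -20.4286° = -0.356546 rad
cos θ = 0.937108, sin θ = -0.349039 (intermediates below are computed at full precision and shown rounded to 5 d.p.)
v1: (-4.5,1) → rotate → (-3.86795,2.50779) → ×s → (-2.52107,1.63454) → (-2.52,1.63)
v2: (-4,-2) → rotate → (-4.44651,-0.47806) → ×s → (-2.89817,-0.31159) → (-2.90,-0.31)
v3: (0.5,-4) → rotate → (-0.92760,-3.92295) → ×s → (-0.60460,-2.55692) → (-0.60,-2.56)
v4: (3.5,-4.5) → rotate → (1.70920,-5.43862) → ×s → (1.11403,-3.54482) → (1.11,-3.54)
v5: (5,0.5) → rotate → (4.86006,-1.27664) → ×s → (3.16772,-0.83210) → (3.17,-0.83)
v6: (3.5,3) → rotate → (4.32700,1.58969) → ×s → (2.82027,1.03613) → (2.82,1.04)
v7: (-3.5,3) → rotate → (-2.23276,4.03296) → ×s → (-1.45528,2.62863) → (-1.46,2.63)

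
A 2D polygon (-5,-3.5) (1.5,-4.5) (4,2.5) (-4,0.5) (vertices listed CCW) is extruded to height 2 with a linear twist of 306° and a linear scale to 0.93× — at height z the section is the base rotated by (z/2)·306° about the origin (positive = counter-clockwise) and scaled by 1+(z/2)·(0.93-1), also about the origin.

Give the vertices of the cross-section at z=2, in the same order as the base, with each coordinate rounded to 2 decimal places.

Cross-section at z=2: (-5.37,1.85) (-2.57,-3.59) (4.07,-1.64) (-1.81,3.28)

t = z/height = 2/2 = 1
s = 1 + (scale-1)·z/height = 1 + (0.93-1)·2/2 = 0.930000
θ = twist·z/height = 306°·2/2 = 306.0000° = 5.340708 rad
cos θ = 0.587785, sin θ = -0.809017 (intermediates below are computed at full precision and shown rounded to 5 d.p.)
v1: (-5,-3.5) → rotate → (-5.77049,1.98784) → ×s → (-5.36655,1.84869) → (-5.37,1.85)
v2: (1.5,-4.5) → rotate → (-2.75890,-3.85856) → ×s → (-2.56578,-3.58846) → (-2.57,-3.59)
v3: (4,2.5) → rotate → (4.37368,-1.76660) → ×s → (4.06753,-1.64294) → (4.07,-1.64)
v4: (-4,0.5) → rotate → (-1.94663,3.52996) → ×s → (-1.81037,3.28286) → (-1.81,3.28)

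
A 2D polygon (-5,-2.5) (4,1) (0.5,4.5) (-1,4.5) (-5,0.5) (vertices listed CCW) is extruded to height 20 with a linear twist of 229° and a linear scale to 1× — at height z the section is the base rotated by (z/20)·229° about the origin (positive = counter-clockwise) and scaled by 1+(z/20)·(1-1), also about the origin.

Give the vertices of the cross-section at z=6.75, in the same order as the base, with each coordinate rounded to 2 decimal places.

Cross-section at z=6.75: (1.34,-5.43) (-0.10,4.12) (-4.28,1.48) (-4.61,0.01) (-1.59,-4.77)

t = z/height = 6.75/20 = 0.3375
s = 1 + (scale-1)·z/height = 1 + (1-1)·6.75/20 = 1.000000
θ = twist·z/height = 229°·6.75/20 = 77.2875° = 1.348921 rad
cos θ = 0.220059, sin θ = 0.975487 (intermediates below are computed at full precision and shown rounded to 5 d.p.)
v1: (-5,-2.5) → rotate → (1.33842,-5.42758) → ×s → (1.33842,-5.42758) → (1.34,-5.43)
v2: (4,1) → rotate → (-0.09525,4.12201) → ×s → (-0.09525,4.12201) → (-0.10,4.12)
v3: (0.5,4.5) → rotate → (-4.27966,1.47801) → ×s → (-4.27966,1.47801) → (-4.28,1.48)
v4: (-1,4.5) → rotate → (-4.60975,0.01478) → ×s → (-4.60975,0.01478) → (-4.61,0.01)
v5: (-5,0.5) → rotate → (-1.58804,-4.76740) → ×s → (-1.58804,-4.76740) → (-1.59,-4.77)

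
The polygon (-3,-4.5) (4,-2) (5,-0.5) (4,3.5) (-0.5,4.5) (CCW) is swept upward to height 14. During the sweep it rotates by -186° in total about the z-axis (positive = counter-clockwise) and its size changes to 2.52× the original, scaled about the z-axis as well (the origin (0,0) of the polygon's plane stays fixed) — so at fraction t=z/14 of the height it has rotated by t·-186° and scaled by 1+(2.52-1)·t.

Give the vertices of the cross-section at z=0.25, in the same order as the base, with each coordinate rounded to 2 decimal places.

Cross-section at z=0.25: (-3.34,-4.44) (3.98,-2.29) (5.10,-0.81) (4.31,3.35) (-0.24,4.64)

t = z/height = 0.25/14 = 0.0178571
s = 1 + (scale-1)·z/height = 1 + (2.52-1)·0.25/14 = 1.027143
θ = twist·z/height = -186°·0.25/14 = -3.3214° = -0.057970 rad
cos θ = 0.998320, sin θ = -0.057937 (intermediates below are computed at full precision and shown rounded to 5 d.p.)
v1: (-3,-4.5) → rotate → (-3.25568,-4.31863) → ×s → (-3.34405,-4.43585) → (-3.34,-4.44)
v2: (4,-2) → rotate → (3.87741,-2.22839) → ×s → (3.98265,-2.28887) → (3.98,-2.29)
v3: (5,-0.5) → rotate → (4.96263,-0.78885) → ×s → (5.09733,-0.81026) → (5.10,-0.81)
v4: (4,3.5) → rotate → (4.19606,3.26237) → ×s → (4.30995,3.35092) → (4.31,3.35)
v5: (-0.5,4.5) → rotate → (-0.23844,4.52141) → ×s → (-0.24491,4.64413) → (-0.24,4.64)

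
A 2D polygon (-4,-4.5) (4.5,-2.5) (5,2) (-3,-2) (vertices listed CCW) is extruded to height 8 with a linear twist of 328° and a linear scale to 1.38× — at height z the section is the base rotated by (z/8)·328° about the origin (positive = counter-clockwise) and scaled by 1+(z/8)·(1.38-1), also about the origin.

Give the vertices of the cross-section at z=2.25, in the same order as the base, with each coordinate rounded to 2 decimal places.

t = z/height = 2.25/8 = 0.28125
s = 1 + (scale-1)·z/height = 1 + (1.38-1)·2.25/8 = 1.106875
θ = twist·z/height = 328°·2.25/8 = 92.2500° = 1.610066 rad
cos θ = -0.039260, sin θ = 0.999229 (intermediates below are computed at full precision and shown rounded to 5 d.p.)
v1: (-4,-4.5) → rotate → (4.65357,-3.82025) → ×s → (5.15092,-4.22854) → (5.15,-4.23)
v2: (4.5,-2.5) → rotate → (2.32140,4.59468) → ×s → (2.56950,5.08574) → (2.57,5.09)
v3: (5,2) → rotate → (-2.19476,4.91763) → ×s → (-2.42932,5.44320) → (-2.43,5.44)
v4: (-3,-2) → rotate → (2.11624,-2.91917) → ×s → (2.34241,-3.23115) → (2.34,-3.23)

Cross-section at z=2.25: (5.15,-4.23) (2.57,5.09) (-2.43,5.44) (2.34,-3.23)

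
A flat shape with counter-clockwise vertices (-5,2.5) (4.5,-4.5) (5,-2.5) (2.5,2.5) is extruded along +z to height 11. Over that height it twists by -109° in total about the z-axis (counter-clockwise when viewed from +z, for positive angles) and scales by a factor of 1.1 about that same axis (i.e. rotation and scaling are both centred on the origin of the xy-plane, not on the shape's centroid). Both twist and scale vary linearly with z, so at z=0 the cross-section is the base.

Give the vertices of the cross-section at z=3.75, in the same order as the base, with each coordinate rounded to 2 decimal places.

t = z/height = 3.75/11 = 0.340909
s = 1 + (scale-1)·z/height = 1 + (1.1-1)·3.75/11 = 1.034091
θ = twist·z/height = -109°·3.75/11 = -37.1591° = -0.648548 rad
cos θ = 0.796961, sin θ = -0.604030 (intermediates below are computed at full precision and shown rounded to 5 d.p.)
v1: (-5,2.5) → rotate → (-2.47473,5.01255) → ×s → (-2.55910,5.18344) → (-2.56,5.18)
v2: (4.5,-4.5) → rotate → (0.86819,-6.30446) → ×s → (0.89779,-6.51939) → (0.90,-6.52)
v3: (5,-2.5) → rotate → (2.47473,-5.01255) → ×s → (2.55910,-5.18344) → (2.56,-5.18)
v4: (2.5,2.5) → rotate → (3.50248,0.48233) → ×s → (3.62188,0.49877) → (3.62,0.50)

Cross-section at z=3.75: (-2.56,5.18) (0.90,-6.52) (2.56,-5.18) (3.62,0.50)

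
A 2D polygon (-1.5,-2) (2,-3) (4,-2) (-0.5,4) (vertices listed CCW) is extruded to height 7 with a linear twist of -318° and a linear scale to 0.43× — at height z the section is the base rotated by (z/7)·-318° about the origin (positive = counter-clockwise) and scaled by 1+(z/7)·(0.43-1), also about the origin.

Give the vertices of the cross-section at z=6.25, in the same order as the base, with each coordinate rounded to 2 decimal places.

t = z/height = 6.25/7 = 0.892857
s = 1 + (scale-1)·z/height = 1 + (0.43-1)·6.25/7 = 0.491071
θ = twist·z/height = -318°·6.25/7 = -283.9286° = -4.955488 rad
cos θ = 0.240712, sin θ = 0.970597 (intermediates below are computed at full precision and shown rounded to 5 d.p.)
v1: (-1.5,-2) → rotate → (1.58013,-1.93732) → ×s → (0.77595,-0.95136) → (0.78,-0.95)
v2: (2,-3) → rotate → (3.39321,1.21906) → ×s → (1.66631,0.59864) → (1.67,0.60)
v3: (4,-2) → rotate → (2.90404,3.40096) → ×s → (1.42609,1.67012) → (1.43,1.67)
v4: (-0.5,4) → rotate → (-4.00274,0.47755) → ×s → (-1.96563,0.23451) → (-1.97,0.23)

Cross-section at z=6.25: (0.78,-0.95) (1.67,0.60) (1.43,1.67) (-1.97,0.23)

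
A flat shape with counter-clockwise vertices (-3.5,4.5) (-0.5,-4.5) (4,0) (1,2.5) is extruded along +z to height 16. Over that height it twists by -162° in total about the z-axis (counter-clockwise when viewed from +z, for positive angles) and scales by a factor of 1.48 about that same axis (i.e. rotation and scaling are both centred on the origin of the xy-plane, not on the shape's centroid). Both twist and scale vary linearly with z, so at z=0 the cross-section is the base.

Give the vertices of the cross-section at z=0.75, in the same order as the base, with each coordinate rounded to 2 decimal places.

t = z/height = 0.75/16 = 0.046875
s = 1 + (scale-1)·z/height = 1 + (1.48-1)·0.75/16 = 1.022500
θ = twist·z/height = -162°·0.75/16 = -7.5938° = -0.132536 rad
cos θ = 0.991230, sin θ = -0.132148 (intermediates below are computed at full precision and shown rounded to 5 d.p.)
v1: (-3.5,4.5) → rotate → (-2.87464,4.92305) → ×s → (-2.93932,5.03382) → (-2.94,5.03)
v2: (-0.5,-4.5) → rotate → (-1.09028,-4.39446) → ×s → (-1.11481,-4.49334) → (-1.11,-4.49)
v3: (4,0) → rotate → (3.96492,-0.52859) → ×s → (4.05413,-0.54049) → (4.05,-0.54)
v4: (1,2.5) → rotate → (1.32160,2.34593) → ×s → (1.35134,2.39871) → (1.35,2.40)

Cross-section at z=0.75: (-2.94,5.03) (-1.11,-4.49) (4.05,-0.54) (1.35,2.40)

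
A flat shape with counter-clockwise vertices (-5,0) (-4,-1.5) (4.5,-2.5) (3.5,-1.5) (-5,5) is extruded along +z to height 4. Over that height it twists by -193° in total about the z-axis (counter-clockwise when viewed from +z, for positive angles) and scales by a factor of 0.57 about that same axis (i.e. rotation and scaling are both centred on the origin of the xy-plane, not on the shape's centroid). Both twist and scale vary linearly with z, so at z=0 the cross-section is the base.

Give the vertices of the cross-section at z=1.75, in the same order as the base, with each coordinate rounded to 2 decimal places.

Cross-section at z=1.75: (-0.39,4.04) (-1.53,3.11) (-1.67,-3.83) (-0.94,-2.95) (3.65,4.43)

t = z/height = 1.75/4 = 0.4375
s = 1 + (scale-1)·z/height = 1 + (0.57-1)·1.75/4 = 0.811875
θ = twist·z/height = -193°·1.75/4 = -84.4375° = -1.473712 rad
cos θ = 0.096932, sin θ = -0.995291 (intermediates below are computed at full precision and shown rounded to 5 d.p.)
v1: (-5,0) → rotate → (-0.48466,4.97646) → ×s → (-0.39348,4.04026) → (-0.39,4.04)
v2: (-4,-1.5) → rotate → (-1.88066,3.83577) → ×s → (-1.52686,3.11416) → (-1.53,3.11)
v3: (4.5,-2.5) → rotate → (-2.05204,-4.72114) → ×s → (-1.66600,-3.83297) → (-1.67,-3.83)
v4: (3.5,-1.5) → rotate → (-1.15368,-3.62892) → ×s → (-0.93664,-2.94623) → (-0.94,-2.95)
v5: (-5,5) → rotate → (4.49180,5.46111) → ×s → (3.64678,4.43374) → (3.65,4.43)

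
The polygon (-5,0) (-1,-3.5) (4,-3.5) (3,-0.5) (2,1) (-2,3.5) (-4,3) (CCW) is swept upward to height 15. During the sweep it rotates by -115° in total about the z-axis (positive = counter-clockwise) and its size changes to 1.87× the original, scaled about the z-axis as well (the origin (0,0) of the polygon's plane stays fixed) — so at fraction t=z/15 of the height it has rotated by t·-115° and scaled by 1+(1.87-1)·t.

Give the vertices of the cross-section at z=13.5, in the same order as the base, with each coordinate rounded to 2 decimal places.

t = z/height = 13.5/15 = 0.9
s = 1 + (scale-1)·z/height = 1 + (1.87-1)·13.5/15 = 1.783000
θ = twist·z/height = -115°·13.5/15 = -103.5000° = -1.806416 rad
cos θ = -0.233445, sin θ = -0.972370 (intermediates below are computed at full precision and shown rounded to 5 d.p.)
v1: (-5,0) → rotate → (1.16723,4.86185) → ×s → (2.08117,8.66868) → (2.08,8.67)
v2: (-1,-3.5) → rotate → (-3.16985,1.78943) → ×s → (-5.65184,3.19055) → (-5.65,3.19)
v3: (4,-3.5) → rotate → (-4.33708,-3.07242) → ×s → (-7.73301,-5.47813) → (-7.73,-5.48)
v4: (3,-0.5) → rotate → (-1.18652,-2.80039) → ×s → (-2.11557,-4.99309) → (-2.12,-4.99)
v5: (2,1) → rotate → (0.50548,-2.17819) → ×s → (0.90127,-3.88370) → (0.90,-3.88)
v6: (-2,3.5) → rotate → (3.87019,1.12768) → ×s → (6.90054,2.01066) → (6.90,2.01)
v7: (-4,3) → rotate → (3.85089,3.18914) → ×s → (6.86614,5.68624) → (6.87,5.69)

Cross-section at z=13.5: (2.08,8.67) (-5.65,3.19) (-7.73,-5.48) (-2.12,-4.99) (0.90,-3.88) (6.90,2.01) (6.87,5.69)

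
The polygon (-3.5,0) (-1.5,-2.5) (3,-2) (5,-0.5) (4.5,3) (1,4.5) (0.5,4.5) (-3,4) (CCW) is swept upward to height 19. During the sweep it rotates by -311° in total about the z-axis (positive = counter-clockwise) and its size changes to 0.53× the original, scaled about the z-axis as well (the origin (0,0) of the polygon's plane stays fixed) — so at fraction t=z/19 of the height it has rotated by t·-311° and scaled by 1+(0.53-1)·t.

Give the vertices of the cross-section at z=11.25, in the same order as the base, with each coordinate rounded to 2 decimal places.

t = z/height = 11.25/19 = 0.592105
s = 1 + (scale-1)·z/height = 1 + (0.53-1)·11.25/19 = 0.721711
θ = twist·z/height = -311°·11.25/19 = -184.1447° = -3.213932 rad
cos θ = -0.997385, sin θ = 0.072276 (intermediates below are computed at full precision and shown rounded to 5 d.p.)
v1: (-3.5,0) → rotate → (3.49085,-0.25297) → ×s → (2.51938,-0.18257) → (2.52,-0.18)
v2: (-1.5,-2.5) → rotate → (1.67677,2.38505) → ×s → (1.21014,1.72131) → (1.21,1.72)
v3: (3,-2) → rotate → (-2.84760,2.21160) → ×s → (-2.05514,1.59613) → (-2.06,1.60)
v4: (5,-0.5) → rotate → (-4.95079,0.86007) → ×s → (-3.57303,0.62072) → (-3.57,0.62)
v5: (4.5,3) → rotate → (-4.70506,-2.66691) → ×s → (-3.39569,-1.92474) → (-3.40,-1.92)
v6: (1,4.5) → rotate → (-1.32263,-4.41595) → ×s → (-0.95455,-3.18704) → (-0.95,-3.19)
v7: (0.5,4.5) → rotate → (-0.82394,-4.45209) → ×s → (-0.59464,-3.21312) → (-0.59,-3.21)
v8: (-3,4) → rotate → (2.70305,-4.20637) → ×s → (1.95082,-3.03578) → (1.95,-3.04)

Cross-section at z=11.25: (2.52,-0.18) (1.21,1.72) (-2.06,1.60) (-3.57,0.62) (-3.40,-1.92) (-0.95,-3.19) (-0.59,-3.21) (1.95,-3.04)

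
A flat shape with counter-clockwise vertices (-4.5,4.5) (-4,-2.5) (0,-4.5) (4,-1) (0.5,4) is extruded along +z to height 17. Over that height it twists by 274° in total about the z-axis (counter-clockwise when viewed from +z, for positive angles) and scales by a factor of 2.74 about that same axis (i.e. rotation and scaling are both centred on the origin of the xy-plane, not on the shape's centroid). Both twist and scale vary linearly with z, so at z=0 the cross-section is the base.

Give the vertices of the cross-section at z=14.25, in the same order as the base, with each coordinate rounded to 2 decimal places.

t = z/height = 14.25/17 = 0.838235
s = 1 + (scale-1)·z/height = 1 + (2.74-1)·14.25/17 = 2.458529
θ = twist·z/height = 274°·14.25/17 = 229.6765° = 4.008611 rad
cos θ = -0.647103, sin θ = -0.762403 (intermediates below are computed at full precision and shown rounded to 5 d.p.)
v1: (-4.5,4.5) → rotate → (6.34278,0.51885) → ×s → (15.59390,1.27560) → (15.59,1.28)
v2: (-4,-2.5) → rotate → (0.68241,4.66737) → ×s → (1.67771,11.47486) → (1.68,11.47)
v3: (0,-4.5) → rotate → (-3.43081,2.91196) → ×s → (-8.43475,7.15915) → (-8.43,7.16)
v4: (4,-1) → rotate → (-3.35081,-2.40251) → ×s → (-8.23808,-5.90664) → (-8.24,-5.91)
v5: (0.5,4) → rotate → (2.72606,-2.96961) → ×s → (6.70210,-7.30088) → (6.70,-7.30)

Cross-section at z=14.25: (15.59,1.28) (1.68,11.47) (-8.43,7.16) (-8.24,-5.91) (6.70,-7.30)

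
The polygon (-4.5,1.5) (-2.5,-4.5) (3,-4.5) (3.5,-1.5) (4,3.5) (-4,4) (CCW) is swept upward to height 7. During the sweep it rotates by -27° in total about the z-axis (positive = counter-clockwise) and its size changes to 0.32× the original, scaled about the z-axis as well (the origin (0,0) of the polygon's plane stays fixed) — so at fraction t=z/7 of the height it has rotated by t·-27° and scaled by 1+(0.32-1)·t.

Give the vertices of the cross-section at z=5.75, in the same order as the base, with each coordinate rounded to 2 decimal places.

t = z/height = 5.75/7 = 0.821429
s = 1 + (scale-1)·z/height = 1 + (0.32-1)·5.75/7 = 0.441429
θ = twist·z/height = -27°·5.75/7 = -22.1786° = -0.387089 rad
cos θ = 0.926012, sin θ = -0.377494 (intermediates below are computed at full precision and shown rounded to 5 d.p.)
v1: (-4.5,1.5) → rotate → (-3.60081,3.08774) → ×s → (-1.58950,1.36302) → (-1.59,1.36)
v2: (-2.5,-4.5) → rotate → (-4.01375,-3.22332) → ×s → (-1.77179,-1.42286) → (-1.77,-1.42)
v3: (3,-4.5) → rotate → (1.07931,-5.29954) → ×s → (0.47644,-2.33937) → (0.48,-2.34)
v4: (3.5,-1.5) → rotate → (2.67480,-2.71025) → ×s → (1.18073,-1.19638) → (1.18,-1.20)
v5: (4,3.5) → rotate → (5.02528,1.73106) → ×s → (2.21830,0.76414) → (2.22,0.76)
v6: (-4,4) → rotate → (-2.19407,5.21403) → ×s → (-0.96852,2.30162) → (-0.97,2.30)

Cross-section at z=5.75: (-1.59,1.36) (-1.77,-1.42) (0.48,-2.34) (1.18,-1.20) (2.22,0.76) (-0.97,2.30)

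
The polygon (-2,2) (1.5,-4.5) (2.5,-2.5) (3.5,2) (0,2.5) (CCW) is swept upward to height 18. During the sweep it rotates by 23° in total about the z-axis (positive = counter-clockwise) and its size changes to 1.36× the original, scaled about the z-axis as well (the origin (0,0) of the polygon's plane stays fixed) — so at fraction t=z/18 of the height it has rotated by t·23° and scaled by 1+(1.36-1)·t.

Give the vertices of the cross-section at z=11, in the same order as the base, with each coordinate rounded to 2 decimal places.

t = z/height = 11/18 = 0.611111
s = 1 + (scale-1)·z/height = 1 + (1.36-1)·11/18 = 1.220000
θ = twist·z/height = 23°·11/18 = 14.0556° = 0.245316 rad
cos θ = 0.970061, sin θ = 0.242863 (intermediates below are computed at full precision and shown rounded to 5 d.p.)
v1: (-2,2) → rotate → (-2.42585,1.45440) → ×s → (-2.95953,1.77436) → (-2.96,1.77)
v2: (1.5,-4.5) → rotate → (2.54797,-4.00098) → ×s → (3.10853,-4.88119) → (3.11,-4.88)
v3: (2.5,-2.5) → rotate → (3.03231,-1.81800) → ×s → (3.69942,-2.21795) → (3.70,-2.22)
v4: (3.5,2) → rotate → (2.90949,2.79014) → ×s → (3.54957,3.40397) → (3.55,3.40)
v5: (0,2.5) → rotate → (-0.60716,2.42515) → ×s → (-0.74073,2.95869) → (-0.74,2.96)

Cross-section at z=11: (-2.96,1.77) (3.11,-4.88) (3.70,-2.22) (3.55,3.40) (-0.74,2.96)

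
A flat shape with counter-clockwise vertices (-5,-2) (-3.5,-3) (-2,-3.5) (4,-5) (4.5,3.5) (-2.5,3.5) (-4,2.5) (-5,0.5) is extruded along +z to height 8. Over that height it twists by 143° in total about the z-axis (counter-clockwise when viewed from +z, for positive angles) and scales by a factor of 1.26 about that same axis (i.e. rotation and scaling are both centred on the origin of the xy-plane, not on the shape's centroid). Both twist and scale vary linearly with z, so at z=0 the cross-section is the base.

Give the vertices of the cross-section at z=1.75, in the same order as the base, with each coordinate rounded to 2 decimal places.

t = z/height = 1.75/8 = 0.21875
s = 1 + (scale-1)·z/height = 1 + (1.26-1)·1.75/8 = 1.056875
θ = twist·z/height = 143°·1.75/8 = 31.2813° = 0.545961 rad
cos θ = 0.854629, sin θ = 0.519239 (intermediates below are computed at full precision and shown rounded to 5 d.p.)
v1: (-5,-2) → rotate → (-3.23467,-4.30545) → ×s → (-3.41864,-4.55033) → (-3.42,-4.55)
v2: (-3.5,-3) → rotate → (-1.43348,-4.38122) → ×s → (-1.51501,-4.63041) → (-1.52,-4.63)
v3: (-2,-3.5) → rotate → (0.10808,-4.02968) → ×s → (0.11423,-4.25887) → (0.11,-4.26)
v4: (4,-5) → rotate → (6.01471,-2.19619) → ×s → (6.35680,-2.32109) → (6.36,-2.32)
v5: (4.5,3.5) → rotate → (2.02849,5.32778) → ×s → (2.14386,5.63080) → (2.14,5.63)
v6: (-2.5,3.5) → rotate → (-3.95391,1.69310) → ×s → (-4.17879,1.78940) → (-4.18,1.79)
v7: (-4,2.5) → rotate → (-4.71661,0.05961) → ×s → (-4.98487,0.06300) → (-4.98,0.06)
v8: (-5,0.5) → rotate → (-4.53276,-2.16888) → ×s → (-4.79056,-2.29224) → (-4.79,-2.29)

Cross-section at z=1.75: (-3.42,-4.55) (-1.52,-4.63) (0.11,-4.26) (6.36,-2.32) (2.14,5.63) (-4.18,1.79) (-4.98,0.06) (-4.79,-2.29)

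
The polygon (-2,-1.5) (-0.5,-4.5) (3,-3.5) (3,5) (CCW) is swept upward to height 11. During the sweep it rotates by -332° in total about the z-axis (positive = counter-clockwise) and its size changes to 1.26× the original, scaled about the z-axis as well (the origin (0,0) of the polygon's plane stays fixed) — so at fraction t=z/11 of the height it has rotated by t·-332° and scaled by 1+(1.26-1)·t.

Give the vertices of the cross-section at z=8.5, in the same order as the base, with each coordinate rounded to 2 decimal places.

Cross-section at z=8.5: (2.31,-1.92) (5.40,0.67) (3.25,4.48) (-6.68,2.11)

t = z/height = 8.5/11 = 0.772727
s = 1 + (scale-1)·z/height = 1 + (1.26-1)·8.5/11 = 1.200909
θ = twist·z/height = -332°·8.5/11 = -256.5455° = -4.477563 rad
cos θ = -0.232674, sin θ = 0.972555 (intermediates below are computed at full precision and shown rounded to 5 d.p.)
v1: (-2,-1.5) → rotate → (1.92418,-1.59610) → ×s → (2.31077,-1.91677) → (2.31,-1.92)
v2: (-0.5,-4.5) → rotate → (4.49283,0.56076) → ×s → (5.39548,0.67342) → (5.40,0.67)
v3: (3,-3.5) → rotate → (2.70592,3.73202) → ×s → (3.24956,4.48182) → (3.25,4.48)
v4: (3,5) → rotate → (-5.56080,1.75430) → ×s → (-6.67801,2.10675) → (-6.68,2.11)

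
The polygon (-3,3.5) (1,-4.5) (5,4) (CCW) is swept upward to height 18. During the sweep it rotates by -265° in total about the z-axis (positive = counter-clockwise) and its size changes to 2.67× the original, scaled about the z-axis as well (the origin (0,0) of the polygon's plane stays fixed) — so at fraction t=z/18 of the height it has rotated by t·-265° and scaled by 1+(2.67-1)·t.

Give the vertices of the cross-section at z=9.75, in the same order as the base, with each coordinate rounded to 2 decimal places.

Cross-section at z=9.75: (8.56,-1.97) (-6.62,5.76) (-3.13,-11.79)

t = z/height = 9.75/18 = 0.541667
s = 1 + (scale-1)·z/height = 1 + (2.67-1)·9.75/18 = 1.904583
θ = twist·z/height = -265°·9.75/18 = -143.5417° = -2.505275 rad
cos θ = -0.804289, sin θ = -0.594238 (intermediates below are computed at full precision and shown rounded to 5 d.p.)
v1: (-3,3.5) → rotate → (4.49270,-1.03230) → ×s → (8.55672,-1.96610) → (8.56,-1.97)
v2: (1,-4.5) → rotate → (-3.47836,3.02506) → ×s → (-6.62483,5.76149) → (-6.62,5.76)
v3: (5,4) → rotate → (-1.64449,-6.18835) → ×s → (-3.13208,-11.78622) → (-3.13,-11.79)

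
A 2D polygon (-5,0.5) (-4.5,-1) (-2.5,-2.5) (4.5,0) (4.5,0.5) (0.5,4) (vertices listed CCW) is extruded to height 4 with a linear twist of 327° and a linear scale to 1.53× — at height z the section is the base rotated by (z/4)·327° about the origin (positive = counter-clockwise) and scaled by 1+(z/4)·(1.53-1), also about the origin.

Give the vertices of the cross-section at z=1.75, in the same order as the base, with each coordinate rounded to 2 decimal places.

Cross-section at z=1.75: (4.55,-4.19) (5.17,-2.35) (4.31,0.61) (-4.43,3.33) (-4.80,2.84) (-3.45,-3.57)

t = z/height = 1.75/4 = 0.4375
s = 1 + (scale-1)·z/height = 1 + (1.53-1)·1.75/4 = 1.231875
θ = twist·z/height = 327°·1.75/4 = 143.0625° = 2.496912 rad
cos θ = -0.799292, sin θ = 0.600943 (intermediates below are computed at full precision and shown rounded to 5 d.p.)
v1: (-5,0.5) → rotate → (3.69599,-3.40436) → ×s → (4.55299,-4.19375) → (4.55,-4.19)
v2: (-4.5,-1) → rotate → (4.19776,-1.90495) → ×s → (5.17111,-2.34667) → (5.17,-2.35)
v3: (-2.5,-2.5) → rotate → (3.50059,0.49587) → ×s → (4.31229,0.61085) → (4.31,0.61)
v4: (4.5,0) → rotate → (-3.59681,2.70425) → ×s → (-4.43082,3.33129) → (-4.43,3.33)
v5: (4.5,0.5) → rotate → (-3.89728,2.30460) → ×s → (-4.80097,2.83898) → (-4.80,2.84)
v6: (0.5,4) → rotate → (-2.80342,-2.89669) → ×s → (-3.45346,-3.56837) → (-3.45,-3.57)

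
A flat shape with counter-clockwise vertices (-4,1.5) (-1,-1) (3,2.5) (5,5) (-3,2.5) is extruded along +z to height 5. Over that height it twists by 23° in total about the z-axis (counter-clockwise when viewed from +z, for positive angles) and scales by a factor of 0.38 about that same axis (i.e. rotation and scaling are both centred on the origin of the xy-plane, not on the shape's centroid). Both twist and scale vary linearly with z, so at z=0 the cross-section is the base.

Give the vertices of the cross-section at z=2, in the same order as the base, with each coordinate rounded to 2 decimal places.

Cross-section at z=2: (-3.15,0.63) (-0.62,-0.86) (1.93,2.22) (3.11,4.31) (-2.53,1.50)

t = z/height = 2/5 = 0.4
s = 1 + (scale-1)·z/height = 1 + (0.38-1)·2/5 = 0.752000
θ = twist·z/height = 23°·2/5 = 9.2000° = 0.160570 rad
cos θ = 0.987136, sin θ = 0.159881 (intermediates below are computed at full precision and shown rounded to 5 d.p.)
v1: (-4,1.5) → rotate → (-4.18837,0.84118) → ×s → (-3.14965,0.63257) → (-3.15,0.63)
v2: (-1,-1) → rotate → (-0.82726,-1.14702) → ×s → (-0.62210,-0.86256) → (-0.62,-0.86)
v3: (3,2.5) → rotate → (2.56171,2.94748) → ×s → (1.92640,2.21651) → (1.93,2.22)
v4: (5,5) → rotate → (4.13628,5.73509) → ×s → (3.11048,4.31279) → (3.11,4.31)
v5: (-3,2.5) → rotate → (-3.36111,1.98820) → ×s → (-2.52756,1.49512) → (-2.53,1.50)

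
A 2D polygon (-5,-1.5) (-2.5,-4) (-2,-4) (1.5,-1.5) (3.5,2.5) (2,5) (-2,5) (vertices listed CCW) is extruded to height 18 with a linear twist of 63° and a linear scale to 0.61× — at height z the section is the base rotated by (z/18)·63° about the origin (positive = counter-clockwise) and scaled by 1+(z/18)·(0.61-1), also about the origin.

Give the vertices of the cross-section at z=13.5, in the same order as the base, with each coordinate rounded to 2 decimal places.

t = z/height = 13.5/18 = 0.75
s = 1 + (scale-1)·z/height = 1 + (0.61-1)·13.5/18 = 0.707500
θ = twist·z/height = 63°·13.5/18 = 47.2500° = 0.824668 rad
cos θ = 0.678801, sin θ = 0.734323 (intermediates below are computed at full precision and shown rounded to 5 d.p.)
v1: (-5,-1.5) → rotate → (-2.29252,-4.68981) → ×s → (-1.62196,-3.31804) → (-1.62,-3.32)
v2: (-2.5,-4) → rotate → (1.24029,-4.55101) → ×s → (0.87750,-3.21984) → (0.88,-3.22)
v3: (-2,-4) → rotate → (1.57969,-4.18385) → ×s → (1.11763,-2.96007) → (1.12,-2.96)
v4: (1.5,-1.5) → rotate → (2.11968,0.08328) → ×s → (1.49968,0.05892) → (1.50,0.06)
v5: (3.5,2.5) → rotate → (0.54000,4.26713) → ×s → (0.38205,3.01899) → (0.38,3.02)
v6: (2,5) → rotate → (-2.31401,4.86265) → ×s → (-1.63716,3.44032) → (-1.64,3.44)
v7: (-2,5) → rotate → (-5.02921,1.92536) → ×s → (-3.55817,1.36219) → (-3.56,1.36)

Cross-section at z=13.5: (-1.62,-3.32) (0.88,-3.22) (1.12,-2.96) (1.50,0.06) (0.38,3.02) (-1.64,3.44) (-3.56,1.36)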